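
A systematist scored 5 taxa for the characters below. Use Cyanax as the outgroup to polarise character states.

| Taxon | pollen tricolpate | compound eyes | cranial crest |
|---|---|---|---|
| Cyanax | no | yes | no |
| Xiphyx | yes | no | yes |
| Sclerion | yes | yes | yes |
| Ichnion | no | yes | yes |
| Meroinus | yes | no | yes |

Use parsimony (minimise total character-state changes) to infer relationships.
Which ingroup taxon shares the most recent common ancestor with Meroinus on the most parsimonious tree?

Character polarity is set by the outgroup: the derived state is whichever differs from the outgroup's state, so for compound eyes the derived state is 'no', and for the remaining characters it is 'yes'.
pollen tricolpate (derived state 'yes') is shared by Meroinus, Sclerion, and Xiphyx — a synapomorphy uniting that clade.
compound eyes (derived state 'no') is shared by Meroinus and Xiphyx — a synapomorphy uniting that clade.
All ingroup taxa share the derived state 'yes' for cranial crest; it defines the ingroup but does not resolve relationships within it.
Most parsimonious ingroup topology: (((Xiphyx,Meroinus),Sclerion),Ichnion).
Meroinus and Xiphyx form a cherry on this tree, so they are sister taxa.

Xiphyx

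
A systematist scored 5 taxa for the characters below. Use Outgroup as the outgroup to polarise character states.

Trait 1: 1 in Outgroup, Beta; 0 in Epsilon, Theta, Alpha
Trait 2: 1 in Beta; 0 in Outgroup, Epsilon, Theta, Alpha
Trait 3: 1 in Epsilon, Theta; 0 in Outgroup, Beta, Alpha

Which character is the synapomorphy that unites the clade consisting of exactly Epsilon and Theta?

Character polarity is set by the outgroup: the derived state is whichever differs from the outgroup's state, so for Trait 1 the derived state is '0', and for the remaining characters it is '1'.
Trait 1: derived state '0' in Alpha, Epsilon, and Theta only — synapomorphy for {Alpha, Epsilon, Theta}.
Trait 2: derived state '1' in Beta only — an autapomorphy, so it tells us nothing about relationships among taxa.
Trait 3: derived state '1' in Epsilon and Theta only — synapomorphy for {Epsilon, Theta}.
Most parsimonious ingroup topology: (Beta,((Epsilon,Theta),Alpha)).
The clade {Epsilon, Theta} is supported by Trait 3: its derived state '1' occurs in exactly those taxa and in no other taxon (including the outgroup).

Trait 3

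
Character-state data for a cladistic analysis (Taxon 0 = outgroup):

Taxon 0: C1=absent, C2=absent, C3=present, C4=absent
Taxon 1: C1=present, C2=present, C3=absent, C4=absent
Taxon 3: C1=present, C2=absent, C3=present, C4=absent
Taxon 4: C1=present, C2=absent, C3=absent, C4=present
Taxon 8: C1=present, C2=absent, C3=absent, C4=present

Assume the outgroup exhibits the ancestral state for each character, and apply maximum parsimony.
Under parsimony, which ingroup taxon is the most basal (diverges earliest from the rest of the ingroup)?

Character polarity is set by the outgroup: the derived state is whichever differs from the outgroup's state, so for C3 the derived state is 'absent', and for the remaining characters it is 'present'.
All ingroup taxa share the derived state 'present' for C1; it defines the ingroup but does not resolve relationships within it.
C2: derived state 'present' in Taxon 1 only — an autapomorphy, so it tells us nothing about relationships among taxa.
Only Taxon 1, Taxon 4, and Taxon 8 show the derived state 'absent' for C3, supporting them as a clade.
Only Taxon 4 and Taxon 8 show the derived state 'present' for C4, supporting them as a clade.
Most parsimonious ingroup topology: ((Taxon 1,(Taxon 4,Taxon 8)),Taxon 3).
Taxon 3 is sister to the clade containing all other ingroup taxa, so it is the earliest-diverging (most basal) ingroup lineage.

Taxon 3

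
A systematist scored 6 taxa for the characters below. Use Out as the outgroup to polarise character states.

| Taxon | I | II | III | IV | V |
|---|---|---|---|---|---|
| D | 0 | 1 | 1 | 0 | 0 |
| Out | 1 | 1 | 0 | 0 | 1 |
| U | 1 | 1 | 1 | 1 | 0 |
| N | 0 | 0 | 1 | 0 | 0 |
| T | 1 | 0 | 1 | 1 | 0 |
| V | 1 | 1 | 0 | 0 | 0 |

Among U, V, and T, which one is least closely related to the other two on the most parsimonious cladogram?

V

Character polarity is set by the outgroup: the derived state is whichever differs from the outgroup's state, so for I, II, V the derived state is '0', and for the remaining characters it is '1'.
Only D and N show the derived state '0' for I, supporting them as a clade.
II groups N and T, which is incompatible with the clades supported by the remaining characters; treating it as convergent (homoplasy) costs fewer steps than any alternative tree.
III: derived state '1' in D, N, T, and U only — synapomorphy for {D, N, T, U}.
Only T and U show the derived state '1' for IV, supporting them as a clade.
All ingroup taxa share the derived state '0' for V; it defines the ingroup but does not resolve relationships within it.
Most parsimonious ingroup topology: (((U,T),(D,N)),V).
T and U share a more recent common ancestor with each other than either does with V, so V is the least closely related of the three.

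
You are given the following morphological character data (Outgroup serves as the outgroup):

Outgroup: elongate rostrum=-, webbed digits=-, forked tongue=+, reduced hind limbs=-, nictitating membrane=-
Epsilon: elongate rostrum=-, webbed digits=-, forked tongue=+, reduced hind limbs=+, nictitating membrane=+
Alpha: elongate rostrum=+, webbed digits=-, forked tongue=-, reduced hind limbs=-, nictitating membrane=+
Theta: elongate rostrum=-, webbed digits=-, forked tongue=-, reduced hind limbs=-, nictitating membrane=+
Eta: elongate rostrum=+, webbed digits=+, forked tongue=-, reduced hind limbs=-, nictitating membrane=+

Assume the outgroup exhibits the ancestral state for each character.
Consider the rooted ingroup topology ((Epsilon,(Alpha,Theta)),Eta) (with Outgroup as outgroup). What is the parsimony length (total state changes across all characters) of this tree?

Map each character onto ((Epsilon,(Alpha,Theta)),Eta) (rooted by Outgroup) and count the minimum state changes it requires (Fitch parsimony):
elongate rostrum: 2; webbed digits: 1; forked tongue: 2; reduced hind limbs: 1; nictitating membrane: 1.
Total tree length = 7.

7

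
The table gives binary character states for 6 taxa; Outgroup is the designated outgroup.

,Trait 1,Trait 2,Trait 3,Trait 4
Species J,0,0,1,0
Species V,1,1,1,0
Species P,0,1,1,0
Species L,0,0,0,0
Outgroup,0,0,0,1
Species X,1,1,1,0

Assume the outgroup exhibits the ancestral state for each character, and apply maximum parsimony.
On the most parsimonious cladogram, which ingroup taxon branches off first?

Species L

Character polarity is set by the outgroup: the derived state is whichever differs from the outgroup's state, so for Trait 4 the derived state is '0', and for the remaining characters it is '1'.
Only Species V and Species X show the derived state '1' for Trait 1, supporting them as a clade.
Only Species P, Species V, and Species X show the derived state '1' for Trait 2, supporting them as a clade.
Trait 3 (derived state '1') is shared by Species J, Species P, Species V, and Species X — a synapomorphy uniting that clade.
All ingroup taxa share the derived state '0' for Trait 4; it defines the ingroup but does not resolve relationships within it.
Most parsimonious ingroup topology: ((((Species X,Species V),Species P),Species J),Species L).
Species L is sister to the clade containing all other ingroup taxa, so it is the earliest-diverging (most basal) ingroup lineage.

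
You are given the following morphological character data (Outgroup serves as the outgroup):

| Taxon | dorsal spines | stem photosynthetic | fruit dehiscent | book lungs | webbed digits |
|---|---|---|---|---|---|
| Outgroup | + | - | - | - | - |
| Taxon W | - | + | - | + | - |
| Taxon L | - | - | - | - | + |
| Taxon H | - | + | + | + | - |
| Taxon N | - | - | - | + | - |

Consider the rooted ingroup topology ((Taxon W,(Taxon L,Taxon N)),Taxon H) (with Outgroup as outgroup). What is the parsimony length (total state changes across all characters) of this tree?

Map each character onto ((Taxon W,(Taxon L,Taxon N)),Taxon H) (rooted by Outgroup) and count the minimum state changes it requires (Fitch parsimony):
dorsal spines: 1; stem photosynthetic: 2; fruit dehiscent: 1; book lungs: 2; webbed digits: 1.
Total tree length = 7.

7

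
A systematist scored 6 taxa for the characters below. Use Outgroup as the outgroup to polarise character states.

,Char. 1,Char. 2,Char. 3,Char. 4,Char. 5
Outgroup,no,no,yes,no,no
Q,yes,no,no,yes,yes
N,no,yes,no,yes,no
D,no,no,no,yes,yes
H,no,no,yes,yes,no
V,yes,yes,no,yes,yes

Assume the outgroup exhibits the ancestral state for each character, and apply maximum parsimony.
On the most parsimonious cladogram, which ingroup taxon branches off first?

H

Character polarity is set by the outgroup: the derived state is whichever differs from the outgroup's state, so for Char. 3 the derived state is 'no', and for the remaining characters it is 'yes'.
Only Q and V show the derived state 'yes' for Char. 1, supporting them as a clade.
Char. 2 groups N and V, which is incompatible with the clades supported by the remaining characters; treating it as convergent (homoplasy) costs fewer steps than any alternative tree.
Char. 3: derived state 'no' in D, N, Q, and V only — synapomorphy for {D, N, Q, V}.
All ingroup taxa share the derived state 'yes' for Char. 4; it defines the ingroup but does not resolve relationships within it.
Char. 5 (derived state 'yes') is shared by D, Q, and V — a synapomorphy uniting that clade.
Most parsimonious ingroup topology: ((((Q,V),D),N),H).
H is sister to the clade containing all other ingroup taxa, so it is the earliest-diverging (most basal) ingroup lineage.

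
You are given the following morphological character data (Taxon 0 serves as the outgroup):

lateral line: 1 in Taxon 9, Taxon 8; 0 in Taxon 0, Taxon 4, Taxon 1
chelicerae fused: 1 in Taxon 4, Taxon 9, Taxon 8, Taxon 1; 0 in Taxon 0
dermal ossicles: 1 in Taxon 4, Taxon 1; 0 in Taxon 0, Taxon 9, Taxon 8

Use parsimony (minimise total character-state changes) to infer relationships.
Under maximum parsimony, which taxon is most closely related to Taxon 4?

Taxon 1

The outgroup has state '0' for every character, so '1' is the derived state throughout.
lateral line (derived state '1') is shared by Taxon 8 and Taxon 9 — a synapomorphy uniting that clade.
All ingroup taxa share the derived state '1' for chelicerae fused; it defines the ingroup but does not resolve relationships within it.
dermal ossicles: derived state '1' in Taxon 1 and Taxon 4 only — synapomorphy for {Taxon 1, Taxon 4}.
Most parsimonious ingroup topology: ((Taxon 4,Taxon 1),(Taxon 9,Taxon 8)).
Taxon 4 and Taxon 1 form a cherry on this tree, so they are sister taxa.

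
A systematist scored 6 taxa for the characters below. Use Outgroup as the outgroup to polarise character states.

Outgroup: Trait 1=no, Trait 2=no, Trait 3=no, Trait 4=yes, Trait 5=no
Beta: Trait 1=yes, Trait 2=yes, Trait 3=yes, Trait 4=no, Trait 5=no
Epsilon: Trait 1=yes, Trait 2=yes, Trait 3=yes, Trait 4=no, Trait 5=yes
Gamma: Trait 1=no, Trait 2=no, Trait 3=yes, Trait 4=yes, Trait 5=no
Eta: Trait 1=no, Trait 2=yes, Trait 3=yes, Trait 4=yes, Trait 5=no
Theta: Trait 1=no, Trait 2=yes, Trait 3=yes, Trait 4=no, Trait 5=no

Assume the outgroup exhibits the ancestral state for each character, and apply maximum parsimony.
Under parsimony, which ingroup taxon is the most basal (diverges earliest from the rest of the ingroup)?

Character polarity is set by the outgroup: the derived state is whichever differs from the outgroup's state, so for Trait 4 the derived state is 'no', and for the remaining characters it is 'yes'.
Trait 1 (derived state 'yes') is shared by Beta and Epsilon — a synapomorphy uniting that clade.
Trait 2: derived state 'yes' in Beta, Epsilon, Eta, and Theta only — synapomorphy for {Beta, Epsilon, Eta, Theta}.
Trait 3 (derived state 'yes') is shared by all ingroup taxa — unites the whole ingroup.
Trait 4: derived state 'no' in Beta, Epsilon, and Theta only — synapomorphy for {Beta, Epsilon, Theta}.
Trait 5 (derived state 'yes') is unique to Epsilon (autapomorphy; uninformative for grouping).
Most parsimonious ingroup topology: ((((Beta,Epsilon),Theta),Eta),Gamma).
Gamma is sister to the clade containing all other ingroup taxa, so it is the earliest-diverging (most basal) ingroup lineage.

Gamma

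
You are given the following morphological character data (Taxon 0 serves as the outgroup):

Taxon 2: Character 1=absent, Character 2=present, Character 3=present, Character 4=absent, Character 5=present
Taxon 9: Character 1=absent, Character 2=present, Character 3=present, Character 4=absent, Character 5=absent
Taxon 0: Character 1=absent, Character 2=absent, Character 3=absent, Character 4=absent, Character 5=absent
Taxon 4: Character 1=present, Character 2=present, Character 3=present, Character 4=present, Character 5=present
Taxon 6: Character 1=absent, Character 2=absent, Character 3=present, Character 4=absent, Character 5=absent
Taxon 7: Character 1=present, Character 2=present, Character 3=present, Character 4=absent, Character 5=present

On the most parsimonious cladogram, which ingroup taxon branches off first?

Taxon 6

The outgroup has state 'absent' for every character, so 'present' is the derived state throughout.
Character 1: derived state 'present' in Taxon 4 and Taxon 7 only — synapomorphy for {Taxon 4, Taxon 7}.
Only Taxon 2, Taxon 4, Taxon 7, and Taxon 9 show the derived state 'present' for Character 2, supporting them as a clade.
Character 3 (derived state 'present') is shared by all ingroup taxa — unites the whole ingroup.
Character 4 (derived state 'present') is unique to Taxon 4 (autapomorphy; uninformative for grouping).
Only Taxon 2, Taxon 4, and Taxon 7 show the derived state 'present' for Character 5, supporting them as a clade.
Most parsimonious ingroup topology: ((((Taxon 4,Taxon 7),Taxon 2),Taxon 9),Taxon 6).
Taxon 6 is sister to the clade containing all other ingroup taxa, so it is the earliest-diverging (most basal) ingroup lineage.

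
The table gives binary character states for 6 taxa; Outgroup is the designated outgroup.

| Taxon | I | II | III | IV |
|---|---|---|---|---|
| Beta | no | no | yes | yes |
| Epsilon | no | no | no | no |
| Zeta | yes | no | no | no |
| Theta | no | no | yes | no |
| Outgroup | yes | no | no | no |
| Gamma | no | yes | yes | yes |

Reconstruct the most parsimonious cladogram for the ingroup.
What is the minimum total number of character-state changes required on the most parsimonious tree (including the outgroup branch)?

Character polarity is set by the outgroup: the derived state is whichever differs from the outgroup's state, so for I the derived state is 'no', and for the remaining characters it is 'yes'.
Only Beta, Epsilon, Gamma, and Theta show the derived state 'no' for I, supporting them as a clade.
II (derived state 'yes') is unique to Gamma (autapomorphy; uninformative for grouping).
III: derived state 'yes' in Beta, Gamma, and Theta only — synapomorphy for {Beta, Gamma, Theta}.
Only Beta and Gamma show the derived state 'yes' for IV, supporting them as a clade.
Most parsimonious ingroup topology: ((Epsilon,(Theta,(Gamma,Beta))),Zeta).
Changes per character on this tree: I: 1; II: 1; III: 1; IV: 1.
Total = 4.

4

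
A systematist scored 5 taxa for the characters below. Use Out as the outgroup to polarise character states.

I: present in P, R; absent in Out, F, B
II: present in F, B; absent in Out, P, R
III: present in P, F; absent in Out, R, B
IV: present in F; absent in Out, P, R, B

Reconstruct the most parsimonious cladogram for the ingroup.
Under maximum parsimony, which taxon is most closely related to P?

R

The outgroup has state 'absent' for every character, so 'present' is the derived state throughout.
Only P and R show the derived state 'present' for I, supporting them as a clade.
II: derived state 'present' in B and F only — synapomorphy for {B, F}.
III groups F and P, which is incompatible with the clades supported by the remaining characters; treating it as convergent (homoplasy) costs fewer steps than any alternative tree.
IV (derived state 'present') is unique to F (autapomorphy; uninformative for grouping).
Most parsimonious ingroup topology: ((P,R),(F,B)).
P and R form a cherry on this tree, so they are sister taxa.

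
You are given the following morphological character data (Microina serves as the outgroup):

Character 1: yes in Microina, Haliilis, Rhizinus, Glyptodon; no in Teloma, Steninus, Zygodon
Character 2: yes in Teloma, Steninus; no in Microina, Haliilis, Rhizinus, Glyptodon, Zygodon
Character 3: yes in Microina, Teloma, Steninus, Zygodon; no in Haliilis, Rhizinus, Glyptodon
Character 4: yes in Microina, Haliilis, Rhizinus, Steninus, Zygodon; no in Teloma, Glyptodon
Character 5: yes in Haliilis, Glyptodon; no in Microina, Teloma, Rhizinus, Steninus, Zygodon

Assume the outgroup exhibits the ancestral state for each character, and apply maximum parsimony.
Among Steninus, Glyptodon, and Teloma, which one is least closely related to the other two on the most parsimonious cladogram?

Glyptodon

Character polarity is set by the outgroup: the derived state is whichever differs from the outgroup's state, so for Character 1, Character 3, Character 4 the derived state is 'no', and for the remaining characters it is 'yes'.
Character 1: derived state 'no' in Steninus, Teloma, and Zygodon only — synapomorphy for {Steninus, Teloma, Zygodon}.
Only Steninus and Teloma show the derived state 'yes' for Character 2, supporting them as a clade.
Character 3: derived state 'no' in Glyptodon, Haliilis, and Rhizinus only — synapomorphy for {Glyptodon, Haliilis, Rhizinus}.
Character 4 groups Glyptodon and Teloma, which is incompatible with the clades supported by the remaining characters; treating it as convergent (homoplasy) costs fewer steps than any alternative tree.
Character 5 (derived state 'yes') is shared by Glyptodon and Haliilis — a synapomorphy uniting that clade.
Most parsimonious ingroup topology: (((Haliilis,Glyptodon),Rhizinus),((Teloma,Steninus),Zygodon)).
Steninus and Teloma share a more recent common ancestor with each other than either does with Glyptodon, so Glyptodon is the least closely related of the three.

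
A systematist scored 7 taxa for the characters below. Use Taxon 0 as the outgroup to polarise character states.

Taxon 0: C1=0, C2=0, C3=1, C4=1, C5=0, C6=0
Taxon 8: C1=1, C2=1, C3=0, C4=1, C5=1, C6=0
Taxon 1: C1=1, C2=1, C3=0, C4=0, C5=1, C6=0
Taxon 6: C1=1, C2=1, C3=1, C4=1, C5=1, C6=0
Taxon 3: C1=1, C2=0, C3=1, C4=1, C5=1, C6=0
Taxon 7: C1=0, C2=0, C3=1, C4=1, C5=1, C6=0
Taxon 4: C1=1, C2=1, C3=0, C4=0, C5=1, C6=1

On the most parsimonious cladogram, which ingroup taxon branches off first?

Character polarity is set by the outgroup: the derived state is whichever differs from the outgroup's state, so for C3, C4 the derived state is '0', and for the remaining characters it is '1'.
Only Taxon 1, Taxon 3, Taxon 4, Taxon 6, and Taxon 8 show the derived state '1' for C1, supporting them as a clade.
Only Taxon 1, Taxon 4, Taxon 6, and Taxon 8 show the derived state '1' for C2, supporting them as a clade.
C3: derived state '0' in Taxon 1, Taxon 4, and Taxon 8 only — synapomorphy for {Taxon 1, Taxon 4, Taxon 8}.
Only Taxon 1 and Taxon 4 show the derived state '0' for C4, supporting them as a clade.
C5 (derived state '1') is shared by all ingroup taxa — unites the whole ingroup.
C6 (derived state '1') is unique to Taxon 4 (autapomorphy; uninformative for grouping).
Most parsimonious ingroup topology: ((((Taxon 8,(Taxon 1,Taxon 4)),Taxon 6),Taxon 3),Taxon 7).
Taxon 7 is sister to the clade containing all other ingroup taxa, so it is the earliest-diverging (most basal) ingroup lineage.

Taxon 7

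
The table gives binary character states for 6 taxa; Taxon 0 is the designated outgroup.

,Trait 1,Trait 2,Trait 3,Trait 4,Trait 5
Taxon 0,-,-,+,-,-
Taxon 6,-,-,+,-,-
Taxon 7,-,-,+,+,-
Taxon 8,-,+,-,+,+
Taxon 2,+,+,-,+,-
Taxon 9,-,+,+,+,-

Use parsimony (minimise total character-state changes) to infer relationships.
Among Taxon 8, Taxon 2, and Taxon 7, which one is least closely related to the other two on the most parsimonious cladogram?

Taxon 7

Character polarity is set by the outgroup: the derived state is whichever differs from the outgroup's state, so for Trait 3 the derived state is '-', and for the remaining characters it is '+'.
Trait 1 (derived state '+') is unique to Taxon 2 (autapomorphy; uninformative for grouping).
Trait 2 (derived state '+') is shared by Taxon 2, Taxon 8, and Taxon 9 — a synapomorphy uniting that clade.
Trait 3: derived state '-' in Taxon 2 and Taxon 8 only — synapomorphy for {Taxon 2, Taxon 8}.
Trait 4: derived state '+' in Taxon 2, Taxon 7, Taxon 8, and Taxon 9 only — synapomorphy for {Taxon 2, Taxon 7, Taxon 8, Taxon 9}.
Trait 5: derived state '+' in Taxon 8 only — an autapomorphy, so it tells us nothing about relationships among taxa.
Most parsimonious ingroup topology: (Taxon 6,(Taxon 7,((Taxon 8,Taxon 2),Taxon 9))).
Taxon 8 and Taxon 2 share a more recent common ancestor with each other than either does with Taxon 7, so Taxon 7 is the least closely related of the three.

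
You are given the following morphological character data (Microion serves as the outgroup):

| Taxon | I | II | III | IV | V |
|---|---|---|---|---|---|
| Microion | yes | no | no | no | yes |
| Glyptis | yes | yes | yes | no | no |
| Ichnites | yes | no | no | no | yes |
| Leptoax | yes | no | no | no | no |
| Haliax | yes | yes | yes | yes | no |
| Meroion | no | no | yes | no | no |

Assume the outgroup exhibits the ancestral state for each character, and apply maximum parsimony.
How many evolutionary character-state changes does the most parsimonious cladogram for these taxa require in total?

5

Character polarity is set by the outgroup: the derived state is whichever differs from the outgroup's state, so for I, V the derived state is 'no', and for the remaining characters it is 'yes'.
I (derived state 'no') is unique to Meroion (autapomorphy; uninformative for grouping).
II: derived state 'yes' in Glyptis and Haliax only — synapomorphy for {Glyptis, Haliax}.
Only Glyptis, Haliax, and Meroion show the derived state 'yes' for III, supporting them as a clade.
IV (derived state 'yes') is unique to Haliax (autapomorphy; uninformative for grouping).
Only Glyptis, Haliax, Leptoax, and Meroion show the derived state 'no' for V, supporting them as a clade.
Most parsimonious ingroup topology: ((Leptoax,((Glyptis,Haliax),Meroion)),Ichnites).
Changes per character on this tree: I: 1; II: 1; III: 1; IV: 1; V: 1.
Total = 5.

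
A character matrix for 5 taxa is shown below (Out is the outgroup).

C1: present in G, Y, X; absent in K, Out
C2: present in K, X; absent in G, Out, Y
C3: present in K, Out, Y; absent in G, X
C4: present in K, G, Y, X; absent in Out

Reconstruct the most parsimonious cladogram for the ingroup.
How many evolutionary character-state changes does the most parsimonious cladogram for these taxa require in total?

5

Character polarity is set by the outgroup: the derived state is whichever differs from the outgroup's state, so for C3 the derived state is 'absent', and for the remaining characters it is 'present'.
Only G, X, and Y show the derived state 'present' for C1, supporting them as a clade.
C2 groups K and X, which is incompatible with the clades supported by the remaining characters; treating it as convergent (homoplasy) costs fewer steps than any alternative tree.
Only G and X show the derived state 'absent' for C3, supporting them as a clade.
C4 (derived state 'present') is shared by all ingroup taxa — unites the whole ingroup.
Most parsimonious ingroup topology: (((G,X),Y),K).
Changes per character on this tree: C1: 1; C2: 2; C3: 1; C4: 1.
Total = 5.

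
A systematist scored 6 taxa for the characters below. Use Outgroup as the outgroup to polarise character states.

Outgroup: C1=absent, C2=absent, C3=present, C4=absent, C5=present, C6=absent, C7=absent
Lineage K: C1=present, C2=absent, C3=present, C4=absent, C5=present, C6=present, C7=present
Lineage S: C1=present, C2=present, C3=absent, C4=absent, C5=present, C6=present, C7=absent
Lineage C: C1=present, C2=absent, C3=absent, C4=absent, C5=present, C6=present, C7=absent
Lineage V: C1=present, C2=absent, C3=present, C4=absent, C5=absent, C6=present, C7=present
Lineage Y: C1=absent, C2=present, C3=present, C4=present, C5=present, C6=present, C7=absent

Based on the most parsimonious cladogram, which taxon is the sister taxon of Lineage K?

Lineage V

Character polarity is set by the outgroup: the derived state is whichever differs from the outgroup's state, so for C3, C5 the derived state is 'absent', and for the remaining characters it is 'present'.
Only Lineage C, Lineage K, Lineage S, and Lineage V show the derived state 'present' for C1, supporting them as a clade.
C2 groups Lineage S and Lineage Y, which is incompatible with the clades supported by the remaining characters; treating it as convergent (homoplasy) costs fewer steps than any alternative tree.
C3: derived state 'absent' in Lineage C and Lineage S only — synapomorphy for {Lineage C, Lineage S}.
C4 (derived state 'present') is unique to Lineage Y (autapomorphy; uninformative for grouping).
C5 (derived state 'absent') is unique to Lineage V (autapomorphy; uninformative for grouping).
All ingroup taxa share the derived state 'present' for C6; it defines the ingroup but does not resolve relationships within it.
Only Lineage K and Lineage V show the derived state 'present' for C7, supporting them as a clade.
Most parsimonious ingroup topology: (((Lineage K,Lineage V),(Lineage S,Lineage C)),Lineage Y).
Lineage K and Lineage V form a cherry on this tree, so they are sister taxa.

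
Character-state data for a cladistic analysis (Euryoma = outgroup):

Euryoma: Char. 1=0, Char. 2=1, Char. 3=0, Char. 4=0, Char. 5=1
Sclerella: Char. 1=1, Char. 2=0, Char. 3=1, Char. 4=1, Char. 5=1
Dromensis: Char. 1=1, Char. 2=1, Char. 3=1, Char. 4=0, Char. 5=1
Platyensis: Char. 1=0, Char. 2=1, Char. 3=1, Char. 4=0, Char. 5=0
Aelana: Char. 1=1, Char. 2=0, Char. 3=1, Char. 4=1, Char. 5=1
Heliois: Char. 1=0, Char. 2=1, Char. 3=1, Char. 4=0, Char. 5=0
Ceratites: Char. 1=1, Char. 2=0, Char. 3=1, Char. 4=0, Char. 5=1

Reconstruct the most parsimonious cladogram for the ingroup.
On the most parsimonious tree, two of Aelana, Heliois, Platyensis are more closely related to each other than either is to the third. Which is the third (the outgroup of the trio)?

Aelana

Character polarity is set by the outgroup: the derived state is whichever differs from the outgroup's state, so for Char. 2, Char. 5 the derived state is '0', and for the remaining characters it is '1'.
Char. 1 (derived state '1') is shared by Aelana, Ceratites, Dromensis, and Sclerella — a synapomorphy uniting that clade.
Char. 2 (derived state '0') is shared by Aelana, Ceratites, and Sclerella — a synapomorphy uniting that clade.
All ingroup taxa share the derived state '1' for Char. 3; it defines the ingroup but does not resolve relationships within it.
Only Aelana and Sclerella show the derived state '1' for Char. 4, supporting them as a clade.
Only Heliois and Platyensis show the derived state '0' for Char. 5, supporting them as a clade.
Most parsimonious ingroup topology: ((((Sclerella,Aelana),Ceratites),Dromensis),(Platyensis,Heliois)).
Heliois and Platyensis share a more recent common ancestor with each other than either does with Aelana, so Aelana is the least closely related of the three.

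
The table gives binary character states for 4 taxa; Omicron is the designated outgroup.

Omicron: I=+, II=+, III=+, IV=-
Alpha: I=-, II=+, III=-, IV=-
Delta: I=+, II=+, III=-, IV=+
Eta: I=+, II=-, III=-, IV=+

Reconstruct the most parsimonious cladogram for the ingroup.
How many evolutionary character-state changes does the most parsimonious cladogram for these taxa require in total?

Character polarity is set by the outgroup: the derived state is whichever differs from the outgroup's state, so for I, II, III the derived state is '-', and for the remaining characters it is '+'.
I (derived state '-') is unique to Alpha (autapomorphy; uninformative for grouping).
II: derived state '-' in Eta only — an autapomorphy, so it tells us nothing about relationships among taxa.
All ingroup taxa share the derived state '-' for III; it defines the ingroup but does not resolve relationships within it.
IV: derived state '+' in Delta and Eta only — synapomorphy for {Delta, Eta}.
Most parsimonious ingroup topology: (Alpha,(Delta,Eta)).
Changes per character on this tree: I: 1; II: 1; III: 1; IV: 1.
Total = 4.

4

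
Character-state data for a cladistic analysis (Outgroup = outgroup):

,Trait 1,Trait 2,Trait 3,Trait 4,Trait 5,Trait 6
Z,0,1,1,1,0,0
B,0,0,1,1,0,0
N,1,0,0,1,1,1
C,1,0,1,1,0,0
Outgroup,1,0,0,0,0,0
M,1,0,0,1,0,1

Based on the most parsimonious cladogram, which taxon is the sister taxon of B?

Character polarity is set by the outgroup: the derived state is whichever differs from the outgroup's state, so for Trait 1 the derived state is '0', and for the remaining characters it is '1'.
Trait 1: derived state '0' in B and Z only — synapomorphy for {B, Z}.
Trait 2: derived state '1' in Z only — an autapomorphy, so it tells us nothing about relationships among taxa.
Trait 3: derived state '1' in B, C, and Z only — synapomorphy for {B, C, Z}.
Trait 4 (derived state '1') is shared by all ingroup taxa — unites the whole ingroup.
Trait 5: derived state '1' in N only — an autapomorphy, so it tells us nothing about relationships among taxa.
Only M and N show the derived state '1' for Trait 6, supporting them as a clade.
Most parsimonious ingroup topology: ((N,M),((Z,B),C)).
B and Z form a cherry on this tree, so they are sister taxa.

Z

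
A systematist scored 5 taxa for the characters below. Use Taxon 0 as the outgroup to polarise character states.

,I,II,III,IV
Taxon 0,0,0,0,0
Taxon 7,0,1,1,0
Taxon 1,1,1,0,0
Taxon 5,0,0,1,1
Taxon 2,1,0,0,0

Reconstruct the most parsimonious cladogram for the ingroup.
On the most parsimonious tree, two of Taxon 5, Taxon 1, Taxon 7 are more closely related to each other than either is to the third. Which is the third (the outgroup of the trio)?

The outgroup has state '0' for every character, so '1' is the derived state throughout.
I: derived state '1' in Taxon 1 and Taxon 2 only — synapomorphy for {Taxon 1, Taxon 2}.
II (state '1') occurs in Taxon 1 and Taxon 7 but conflicts with the nesting implied by the other characters — most parsimoniously interpreted as homoplasy.
III: derived state '1' in Taxon 5 and Taxon 7 only — synapomorphy for {Taxon 5, Taxon 7}.
IV: derived state '1' in Taxon 5 only — an autapomorphy, so it tells us nothing about relationships among taxa.
Most parsimonious ingroup topology: ((Taxon 7,Taxon 5),(Taxon 1,Taxon 2)).
Taxon 7 and Taxon 5 share a more recent common ancestor with each other than either does with Taxon 1, so Taxon 1 is the least closely related of the three.

Taxon 1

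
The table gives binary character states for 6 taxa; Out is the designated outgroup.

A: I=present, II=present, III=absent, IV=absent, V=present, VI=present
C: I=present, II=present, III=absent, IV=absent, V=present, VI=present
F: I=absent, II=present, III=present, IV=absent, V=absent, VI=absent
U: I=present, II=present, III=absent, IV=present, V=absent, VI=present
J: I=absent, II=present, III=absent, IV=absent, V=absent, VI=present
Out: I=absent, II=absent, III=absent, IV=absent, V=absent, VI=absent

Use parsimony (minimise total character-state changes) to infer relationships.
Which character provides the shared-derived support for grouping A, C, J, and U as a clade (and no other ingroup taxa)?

The outgroup has state 'absent' for every character, so 'present' is the derived state throughout.
Only A, C, and U show the derived state 'present' for I, supporting them as a clade.
II (derived state 'present') is shared by all ingroup taxa — unites the whole ingroup.
III: derived state 'present' in F only — an autapomorphy, so it tells us nothing about relationships among taxa.
IV (derived state 'present') is unique to U (autapomorphy; uninformative for grouping).
V (derived state 'present') is shared by A and C — a synapomorphy uniting that clade.
VI: derived state 'present' in A, C, J, and U only — synapomorphy for {A, C, J, U}.
Most parsimonious ingroup topology: (F,(((C,A),U),J)).
The clade {A, C, J, U} is supported by VI: its derived state 'present' occurs in exactly those taxa and in no other taxon (including the outgroup).

VI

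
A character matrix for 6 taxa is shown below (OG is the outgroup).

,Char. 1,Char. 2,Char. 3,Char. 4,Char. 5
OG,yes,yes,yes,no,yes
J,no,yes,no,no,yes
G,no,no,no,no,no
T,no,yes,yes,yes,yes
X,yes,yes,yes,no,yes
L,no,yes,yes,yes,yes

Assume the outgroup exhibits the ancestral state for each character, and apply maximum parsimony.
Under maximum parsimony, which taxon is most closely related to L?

Character polarity is set by the outgroup: the derived state is whichever differs from the outgroup's state, so for Char. 1, Char. 2, Char. 3, Char. 5 the derived state is 'no', and for the remaining characters it is 'yes'.
Char. 1: derived state 'no' in G, J, L, and T only — synapomorphy for {G, J, L, T}.
Char. 2 (derived state 'no') is unique to G (autapomorphy; uninformative for grouping).
Char. 3: derived state 'no' in G and J only — synapomorphy for {G, J}.
Only L and T show the derived state 'yes' for Char. 4, supporting them as a clade.
Char. 5: derived state 'no' in G only — an autapomorphy, so it tells us nothing about relationships among taxa.
Most parsimonious ingroup topology: (X,((J,G),(T,L))).
L and T form a cherry on this tree, so they are sister taxa.

T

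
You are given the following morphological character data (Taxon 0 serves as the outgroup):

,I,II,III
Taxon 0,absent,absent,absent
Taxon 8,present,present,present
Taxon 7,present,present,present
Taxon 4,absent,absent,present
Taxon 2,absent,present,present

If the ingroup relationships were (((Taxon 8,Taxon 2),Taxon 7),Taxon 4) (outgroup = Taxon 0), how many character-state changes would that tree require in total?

4

Map each character onto (((Taxon 8,Taxon 2),Taxon 7),Taxon 4) (rooted by Taxon 0) and count the minimum state changes it requires (Fitch parsimony):
I: 2; II: 1; III: 1.
Total tree length = 4.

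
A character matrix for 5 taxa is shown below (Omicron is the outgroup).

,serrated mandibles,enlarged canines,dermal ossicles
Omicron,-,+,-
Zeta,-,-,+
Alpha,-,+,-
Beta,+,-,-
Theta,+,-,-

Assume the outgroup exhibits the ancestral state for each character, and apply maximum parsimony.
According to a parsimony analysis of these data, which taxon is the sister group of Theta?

Character polarity is set by the outgroup: the derived state is whichever differs from the outgroup's state, so for enlarged canines the derived state is '-', and for the remaining characters it is '+'.
serrated mandibles: derived state '+' in Beta and Theta only — synapomorphy for {Beta, Theta}.
Only Beta, Theta, and Zeta show the derived state '-' for enlarged canines, supporting them as a clade.
dermal ossicles: derived state '+' in Zeta only — an autapomorphy, so it tells us nothing about relationships among taxa.
Most parsimonious ingroup topology: ((Zeta,(Beta,Theta)),Alpha).
Theta and Beta form a cherry on this tree, so they are sister taxa.

Beta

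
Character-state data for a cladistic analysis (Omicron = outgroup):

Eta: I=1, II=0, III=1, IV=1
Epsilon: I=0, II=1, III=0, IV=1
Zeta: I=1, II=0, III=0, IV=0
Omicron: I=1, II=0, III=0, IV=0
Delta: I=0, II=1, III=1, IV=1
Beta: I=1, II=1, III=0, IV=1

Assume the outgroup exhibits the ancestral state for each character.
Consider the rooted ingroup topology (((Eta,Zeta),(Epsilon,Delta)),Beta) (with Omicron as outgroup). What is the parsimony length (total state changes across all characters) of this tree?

Map each character onto (((Eta,Zeta),(Epsilon,Delta)),Beta) (rooted by Omicron) and count the minimum state changes it requires (Fitch parsimony):
I: 1; II: 2; III: 2; IV: 2.
Total tree length = 7.

7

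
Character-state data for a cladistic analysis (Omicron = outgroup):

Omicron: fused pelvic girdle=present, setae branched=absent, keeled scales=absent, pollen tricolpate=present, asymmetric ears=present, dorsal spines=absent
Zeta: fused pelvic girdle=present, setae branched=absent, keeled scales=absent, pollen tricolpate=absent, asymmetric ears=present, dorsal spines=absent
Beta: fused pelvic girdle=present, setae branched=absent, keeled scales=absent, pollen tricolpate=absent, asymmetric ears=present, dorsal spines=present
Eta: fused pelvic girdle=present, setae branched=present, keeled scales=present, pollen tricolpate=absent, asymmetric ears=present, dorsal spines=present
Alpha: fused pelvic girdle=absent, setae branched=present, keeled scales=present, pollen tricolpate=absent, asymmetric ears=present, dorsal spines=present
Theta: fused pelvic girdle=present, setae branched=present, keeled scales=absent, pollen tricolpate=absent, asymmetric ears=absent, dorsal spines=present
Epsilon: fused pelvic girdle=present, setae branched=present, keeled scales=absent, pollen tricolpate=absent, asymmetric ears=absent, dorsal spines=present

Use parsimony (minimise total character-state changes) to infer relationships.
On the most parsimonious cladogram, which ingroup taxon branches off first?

Character polarity is set by the outgroup: the derived state is whichever differs from the outgroup's state, so for fused pelvic girdle, pollen tricolpate, asymmetric ears the derived state is 'absent', and for the remaining characters it is 'present'.
fused pelvic girdle (derived state 'absent') is unique to Alpha (autapomorphy; uninformative for grouping).
setae branched: derived state 'present' in Alpha, Epsilon, Eta, and Theta only — synapomorphy for {Alpha, Epsilon, Eta, Theta}.
Only Alpha and Eta show the derived state 'present' for keeled scales, supporting them as a clade.
All ingroup taxa share the derived state 'absent' for pollen tricolpate; it defines the ingroup but does not resolve relationships within it.
asymmetric ears (derived state 'absent') is shared by Epsilon and Theta — a synapomorphy uniting that clade.
dorsal spines (derived state 'present') is shared by Alpha, Beta, Epsilon, Eta, and Theta — a synapomorphy uniting that clade.
Most parsimonious ingroup topology: (Zeta,(Beta,((Eta,Alpha),(Theta,Epsilon)))).
Zeta is sister to the clade containing all other ingroup taxa, so it is the earliest-diverging (most basal) ingroup lineage.

Zeta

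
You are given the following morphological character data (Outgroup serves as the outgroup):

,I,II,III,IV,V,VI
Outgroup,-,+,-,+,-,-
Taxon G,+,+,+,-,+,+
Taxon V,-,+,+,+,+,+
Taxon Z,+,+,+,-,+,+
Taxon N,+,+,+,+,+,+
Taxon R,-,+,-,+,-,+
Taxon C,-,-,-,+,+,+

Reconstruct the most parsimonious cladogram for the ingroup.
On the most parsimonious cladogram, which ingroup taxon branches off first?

Character polarity is set by the outgroup: the derived state is whichever differs from the outgroup's state, so for II, IV the derived state is '-', and for the remaining characters it is '+'.
I: derived state '+' in Taxon G, Taxon N, and Taxon Z only — synapomorphy for {Taxon G, Taxon N, Taxon Z}.
II (derived state '-') is unique to Taxon C (autapomorphy; uninformative for grouping).
III: derived state '+' in Taxon G, Taxon N, Taxon V, and Taxon Z only — synapomorphy for {Taxon G, Taxon N, Taxon V, Taxon Z}.
IV: derived state '-' in Taxon G and Taxon Z only — synapomorphy for {Taxon G, Taxon Z}.
V (derived state '+') is shared by Taxon C, Taxon G, Taxon N, Taxon V, and Taxon Z — a synapomorphy uniting that clade.
VI (derived state '+') is shared by all ingroup taxa — unites the whole ingroup.
Most parsimonious ingroup topology: (((((Taxon G,Taxon Z),Taxon N),Taxon V),Taxon C),Taxon R).
Taxon R is sister to the clade containing all other ingroup taxa, so it is the earliest-diverging (most basal) ingroup lineage.

Taxon R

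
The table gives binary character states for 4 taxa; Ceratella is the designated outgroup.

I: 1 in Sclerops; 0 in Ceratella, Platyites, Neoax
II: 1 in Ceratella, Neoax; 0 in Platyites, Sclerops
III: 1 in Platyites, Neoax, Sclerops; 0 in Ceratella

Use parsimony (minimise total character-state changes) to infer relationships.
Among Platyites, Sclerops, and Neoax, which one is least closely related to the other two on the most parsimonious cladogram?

Character polarity is set by the outgroup: the derived state is whichever differs from the outgroup's state, so for II the derived state is '0', and for the remaining characters it is '1'.
I (derived state '1') is unique to Sclerops (autapomorphy; uninformative for grouping).
Only Platyites and Sclerops show the derived state '0' for II, supporting them as a clade.
III (derived state '1') is shared by all ingroup taxa — unites the whole ingroup.
Most parsimonious ingroup topology: ((Platyites,Sclerops),Neoax).
Platyites and Sclerops share a more recent common ancestor with each other than either does with Neoax, so Neoax is the least closely related of the three.

Neoax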